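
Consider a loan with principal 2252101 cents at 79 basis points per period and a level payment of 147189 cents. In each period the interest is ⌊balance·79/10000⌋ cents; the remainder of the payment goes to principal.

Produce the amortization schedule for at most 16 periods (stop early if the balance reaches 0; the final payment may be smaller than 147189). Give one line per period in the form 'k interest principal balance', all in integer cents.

1. interest=⌊2252101·79/10000⌋=17791; principal=147189-17791=129398; balance=2252101-129398=2122703
2. interest=⌊2122703·79/10000⌋=16769; principal=147189-16769=130420; balance=2122703-130420=1992283
3. interest=⌊1992283·79/10000⌋=15739; principal=147189-15739=131450; balance=1992283-131450=1860833
4. interest=⌊1860833·79/10000⌋=14700; principal=147189-14700=132489; balance=1860833-132489=1728344
5. interest=⌊1728344·79/10000⌋=13653; principal=147189-13653=133536; balance=1728344-133536=1594808
6. interest=⌊1594808·79/10000⌋=12598; principal=147189-12598=134591; balance=1594808-134591=1460217
7. interest=⌊1460217·79/10000⌋=11535; principal=147189-11535=135654; balance=1460217-135654=1324563
8. interest=⌊1324563·79/10000⌋=10464; principal=147189-10464=136725; balance=1324563-136725=1187838
9. interest=⌊1187838·79/10000⌋=9383; principal=147189-9383=137806; balance=1187838-137806=1050032
10. interest=⌊1050032·79/10000⌋=8295; principal=147189-8295=138894; balance=1050032-138894=911138
11. interest=⌊911138·79/10000⌋=7197; principal=147189-7197=139992; balance=911138-139992=771146
12. interest=⌊771146·79/10000⌋=6092; principal=147189-6092=141097; balance=771146-141097=630049
13. interest=⌊630049·79/10000⌋=4977; principal=147189-4977=142212; balance=630049-142212=487837
14. interest=⌊487837·79/10000⌋=3853; principal=147189-3853=143336; balance=487837-143336=344501
15. interest=⌊344501·79/10000⌋=2721; principal=147189-2721=144468; balance=344501-144468=200033
16. interest=⌊200033·79/10000⌋=1580; principal=147189-1580=145609; balance=200033-145609=54424

1 17791 129398 2122703
2 16769 130420 1992283
3 15739 131450 1860833
4 14700 132489 1728344
5 13653 133536 1594808
6 12598 134591 1460217
7 11535 135654 1324563
8 10464 136725 1187838
9 9383 137806 1050032
10 8295 138894 911138
11 7197 139992 771146
12 6092 141097 630049
13 4977 142212 487837
14 3853 143336 344501
15 2721 144468 200033
16 1580 145609 54424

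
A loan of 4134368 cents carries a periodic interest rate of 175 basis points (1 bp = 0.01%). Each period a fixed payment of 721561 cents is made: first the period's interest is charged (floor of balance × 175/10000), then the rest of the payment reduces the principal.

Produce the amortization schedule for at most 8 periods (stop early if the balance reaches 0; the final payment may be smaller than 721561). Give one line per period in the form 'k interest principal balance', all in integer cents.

1 72351 649210 3485158
2 60990 660571 2824587
3 49430 672131 2152456
4 37667 683894 1468562
5 25699 695862 772700
6 13522 708039 64661
7 1131 64661 0

1. interest=⌊4134368·175/10000⌋=72351; principal=721561-72351=649210; balance=4134368-649210=3485158
2. interest=⌊3485158·175/10000⌋=60990; principal=721561-60990=660571; balance=3485158-660571=2824587
3. interest=⌊2824587·175/10000⌋=49430; principal=721561-49430=672131; balance=2824587-672131=2152456
4. interest=⌊2152456·175/10000⌋=37667; principal=721561-37667=683894; balance=2152456-683894=1468562
5. interest=⌊1468562·175/10000⌋=25699; principal=721561-25699=695862; balance=1468562-695862=772700
6. interest=⌊772700·175/10000⌋=13522; principal=721561-13522=708039; balance=772700-708039=64661
7. interest=⌊64661·175/10000⌋=1131; principal=min(721561-1131,64661)=64661; balance=64661-64661=0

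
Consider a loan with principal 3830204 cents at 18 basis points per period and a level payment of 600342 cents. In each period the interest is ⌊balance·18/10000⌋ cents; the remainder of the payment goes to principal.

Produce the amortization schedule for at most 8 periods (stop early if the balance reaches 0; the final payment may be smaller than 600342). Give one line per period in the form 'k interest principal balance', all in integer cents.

1. interest=⌊3830204·18/10000⌋=6894; principal=600342-6894=593448; balance=3830204-593448=3236756
2. interest=⌊3236756·18/10000⌋=5826; principal=600342-5826=594516; balance=3236756-594516=2642240
3. interest=⌊2642240·18/10000⌋=4756; principal=600342-4756=595586; balance=2642240-595586=2046654
4. interest=⌊2046654·18/10000⌋=3683; principal=600342-3683=596659; balance=2046654-596659=1449995
5. interest=⌊1449995·18/10000⌋=2609; principal=600342-2609=597733; balance=1449995-597733=852262
6. interest=⌊852262·18/10000⌋=1534; principal=600342-1534=598808; balance=852262-598808=253454
7. interest=⌊253454·18/10000⌋=456; principal=min(600342-456,253454)=253454; balance=253454-253454=0

1 6894 593448 3236756
2 5826 594516 2642240
3 4756 595586 2046654
4 3683 596659 1449995
5 2609 597733 852262
6 1534 598808 253454
7 456 253454 0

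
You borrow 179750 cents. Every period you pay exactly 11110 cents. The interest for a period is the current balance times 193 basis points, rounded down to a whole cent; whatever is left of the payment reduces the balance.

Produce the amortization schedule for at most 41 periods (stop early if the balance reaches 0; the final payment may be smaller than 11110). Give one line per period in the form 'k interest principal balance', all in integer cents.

1. interest=⌊179750·193/10000⌋=3469; principal=11110-3469=7641; balance=179750-7641=172109
2. interest=⌊172109·193/10000⌋=3321; principal=11110-3321=7789; balance=172109-7789=164320
3. interest=⌊164320·193/10000⌋=3171; principal=11110-3171=7939; balance=164320-7939=156381
4. interest=⌊156381·193/10000⌋=3018; principal=11110-3018=8092; balance=156381-8092=148289
5. interest=⌊148289·193/10000⌋=2861; principal=11110-2861=8249; balance=148289-8249=140040
6. interest=⌊140040·193/10000⌋=2702; principal=11110-2702=8408; balance=140040-8408=131632
7. interest=⌊131632·193/10000⌋=2540; principal=11110-2540=8570; balance=131632-8570=123062
8. interest=⌊123062·193/10000⌋=2375; principal=11110-2375=8735; balance=123062-8735=114327
9. interest=⌊114327·193/10000⌋=2206; principal=11110-2206=8904; balance=114327-8904=105423
10. interest=⌊105423·193/10000⌋=2034; principal=11110-2034=9076; balance=105423-9076=96347
11. interest=⌊96347·193/10000⌋=1859; principal=11110-1859=9251; balance=96347-9251=87096
12. interest=⌊87096·193/10000⌋=1680; principal=11110-1680=9430; balance=87096-9430=77666
13. interest=⌊77666·193/10000⌋=1498; principal=11110-1498=9612; balance=77666-9612=68054
14. interest=⌊68054·193/10000⌋=1313; principal=11110-1313=9797; balance=68054-9797=58257
15. interest=⌊58257·193/10000⌋=1124; principal=11110-1124=9986; balance=58257-9986=48271
16. interest=⌊48271·193/10000⌋=931; principal=11110-931=10179; balance=48271-10179=38092
17. interest=⌊38092·193/10000⌋=735; principal=11110-735=10375; balance=38092-10375=27717
18. interest=⌊27717·193/10000⌋=534; principal=11110-534=10576; balance=27717-10576=17141
19. interest=⌊17141·193/10000⌋=330; principal=11110-330=10780; balance=17141-10780=6361
20. interest=⌊6361·193/10000⌋=122; principal=min(11110-122,6361)=6361; balance=6361-6361=0

1 3469 7641 172109
2 3321 7789 164320
3 3171 7939 156381
4 3018 8092 148289
5 2861 8249 140040
6 2702 8408 131632
7 2540 8570 123062
8 2375 8735 114327
9 2206 8904 105423
10 2034 9076 96347
11 1859 9251 87096
12 1680 9430 77666
13 1498 9612 68054
14 1313 9797 58257
15 1124 9986 48271
16 931 10179 38092
17 735 10375 27717
18 534 10576 17141
19 330 10780 6361
20 122 6361 0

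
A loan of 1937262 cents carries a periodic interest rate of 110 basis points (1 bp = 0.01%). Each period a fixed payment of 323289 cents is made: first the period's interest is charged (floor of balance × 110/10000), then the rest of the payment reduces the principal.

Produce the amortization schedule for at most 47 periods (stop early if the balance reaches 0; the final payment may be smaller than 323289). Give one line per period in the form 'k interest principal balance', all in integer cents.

1. interest=⌊1937262·110/10000⌋=21309; principal=323289-21309=301980; balance=1937262-301980=1635282
2. interest=⌊1635282·110/10000⌋=17988; principal=323289-17988=305301; balance=1635282-305301=1329981
3. interest=⌊1329981·110/10000⌋=14629; principal=323289-14629=308660; balance=1329981-308660=1021321
4. interest=⌊1021321·110/10000⌋=11234; principal=323289-11234=312055; balance=1021321-312055=709266
5. interest=⌊709266·110/10000⌋=7801; principal=323289-7801=315488; balance=709266-315488=393778
6. interest=⌊393778·110/10000⌋=4331; principal=323289-4331=318958; balance=393778-318958=74820
7. interest=⌊74820·110/10000⌋=823; principal=min(323289-823,74820)=74820; balance=74820-74820=0

1 21309 301980 1635282
2 17988 305301 1329981
3 14629 308660 1021321
4 11234 312055 709266
5 7801 315488 393778
6 4331 318958 74820
7 823 74820 0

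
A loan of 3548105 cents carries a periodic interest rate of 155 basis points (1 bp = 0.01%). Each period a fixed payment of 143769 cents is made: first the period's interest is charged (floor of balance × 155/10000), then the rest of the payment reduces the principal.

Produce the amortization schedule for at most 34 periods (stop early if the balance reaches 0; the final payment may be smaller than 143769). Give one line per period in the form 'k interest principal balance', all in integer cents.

1 54995 88774 3459331
2 53619 90150 3369181
3 52222 91547 3277634
4 50803 92966 3184668
5 49362 94407 3090261
6 47899 95870 2994391
7 46413 97356 2897035
8 44904 98865 2798170
9 43371 100398 2697772
10 41815 101954 2595818
11 40235 103534 2492284
12 38630 105139 2387145
13 37000 106769 2280376
14 35345 108424 2171952
15 33665 110104 2061848
16 31958 111811 1950037
17 30225 113544 1836493
18 28465 115304 1721189
19 26678 117091 1604098
20 24863 118906 1485192
21 23020 120749 1364443
22 21148 122621 1241822
23 19248 124521 1117301
24 17318 126451 990850
25 15358 128411 862439
26 13367 130402 732037
27 11346 132423 599614
28 9294 134475 465139
29 7209 136560 328579
30 5092 138677 189902
31 2943 140826 49076
32 760 49076 0

1. interest=⌊3548105·155/10000⌋=54995; principal=143769-54995=88774; balance=3548105-88774=3459331
2. interest=⌊3459331·155/10000⌋=53619; principal=143769-53619=90150; balance=3459331-90150=3369181
3. interest=⌊3369181·155/10000⌋=52222; principal=143769-52222=91547; balance=3369181-91547=3277634
4. interest=⌊3277634·155/10000⌋=50803; principal=143769-50803=92966; balance=3277634-92966=3184668
5. interest=⌊3184668·155/10000⌋=49362; principal=143769-49362=94407; balance=3184668-94407=3090261
6. interest=⌊3090261·155/10000⌋=47899; principal=143769-47899=95870; balance=3090261-95870=2994391
7. interest=⌊2994391·155/10000⌋=46413; principal=143769-46413=97356; balance=2994391-97356=2897035
8. interest=⌊2897035·155/10000⌋=44904; principal=143769-44904=98865; balance=2897035-98865=2798170
9. interest=⌊2798170·155/10000⌋=43371; principal=143769-43371=100398; balance=2798170-100398=2697772
10. interest=⌊2697772·155/10000⌋=41815; principal=143769-41815=101954; balance=2697772-101954=2595818
11. interest=⌊2595818·155/10000⌋=40235; principal=143769-40235=103534; balance=2595818-103534=2492284
12. interest=⌊2492284·155/10000⌋=38630; principal=143769-38630=105139; balance=2492284-105139=2387145
13. interest=⌊2387145·155/10000⌋=37000; principal=143769-37000=106769; balance=2387145-106769=2280376
14. interest=⌊2280376·155/10000⌋=35345; principal=143769-35345=108424; balance=2280376-108424=2171952
15. interest=⌊2171952·155/10000⌋=33665; principal=143769-33665=110104; balance=2171952-110104=2061848
16. interest=⌊2061848·155/10000⌋=31958; principal=143769-31958=111811; balance=2061848-111811=1950037
17. interest=⌊1950037·155/10000⌋=30225; principal=143769-30225=113544; balance=1950037-113544=1836493
18. interest=⌊1836493·155/10000⌋=28465; principal=143769-28465=115304; balance=1836493-115304=1721189
19. interest=⌊1721189·155/10000⌋=26678; principal=143769-26678=117091; balance=1721189-117091=1604098
20. interest=⌊1604098·155/10000⌋=24863; principal=143769-24863=118906; balance=1604098-118906=1485192
21. interest=⌊1485192·155/10000⌋=23020; principal=143769-23020=120749; balance=1485192-120749=1364443
22. interest=⌊1364443·155/10000⌋=21148; principal=143769-21148=122621; balance=1364443-122621=1241822
23. interest=⌊1241822·155/10000⌋=19248; principal=143769-19248=124521; balance=1241822-124521=1117301
24. interest=⌊1117301·155/10000⌋=17318; principal=143769-17318=126451; balance=1117301-126451=990850
25. interest=⌊990850·155/10000⌋=15358; principal=143769-15358=128411; balance=990850-128411=862439
26. interest=⌊862439·155/10000⌋=13367; principal=143769-13367=130402; balance=862439-130402=732037
27. interest=⌊732037·155/10000⌋=11346; principal=143769-11346=132423; balance=732037-132423=599614
28. interest=⌊599614·155/10000⌋=9294; principal=143769-9294=134475; balance=599614-134475=465139
29. interest=⌊465139·155/10000⌋=7209; principal=143769-7209=136560; balance=465139-136560=328579
30. interest=⌊328579·155/10000⌋=5092; principal=143769-5092=138677; balance=328579-138677=189902
31. interest=⌊189902·155/10000⌋=2943; principal=143769-2943=140826; balance=189902-140826=49076
32. interest=⌊49076·155/10000⌋=760; principal=min(143769-760,49076)=49076; balance=49076-49076=0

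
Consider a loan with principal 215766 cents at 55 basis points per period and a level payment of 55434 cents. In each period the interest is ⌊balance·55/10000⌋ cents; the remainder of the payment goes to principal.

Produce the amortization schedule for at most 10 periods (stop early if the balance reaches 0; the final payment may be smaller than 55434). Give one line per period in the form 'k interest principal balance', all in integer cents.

1. interest=⌊215766·55/10000⌋=1186; principal=55434-1186=54248; balance=215766-54248=161518
2. interest=⌊161518·55/10000⌋=888; principal=55434-888=54546; balance=161518-54546=106972
3. interest=⌊106972·55/10000⌋=588; principal=55434-588=54846; balance=106972-54846=52126
4. interest=⌊52126·55/10000⌋=286; principal=min(55434-286,52126)=52126; balance=52126-52126=0

1 1186 54248 161518
2 888 54546 106972
3 588 54846 52126
4 286 52126 0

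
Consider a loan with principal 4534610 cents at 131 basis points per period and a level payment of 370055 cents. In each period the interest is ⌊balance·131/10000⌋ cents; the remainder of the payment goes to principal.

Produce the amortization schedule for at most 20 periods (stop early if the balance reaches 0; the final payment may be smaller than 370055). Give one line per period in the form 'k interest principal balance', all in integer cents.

1 59403 310652 4223958
2 55333 314722 3909236
3 51210 318845 3590391
4 47034 323021 3267370
5 42802 327253 2940117
6 38515 331540 2608577
7 34172 335883 2272694
8 29772 340283 1932411
9 25314 344741 1587670
10 20798 349257 1238413
11 16223 353832 884581
12 11588 358467 526114
13 6892 363163 162951
14 2134 162951 0

1. interest=⌊4534610·131/10000⌋=59403; principal=370055-59403=310652; balance=4534610-310652=4223958
2. interest=⌊4223958·131/10000⌋=55333; principal=370055-55333=314722; balance=4223958-314722=3909236
3. interest=⌊3909236·131/10000⌋=51210; principal=370055-51210=318845; balance=3909236-318845=3590391
4. interest=⌊3590391·131/10000⌋=47034; principal=370055-47034=323021; balance=3590391-323021=3267370
5. interest=⌊3267370·131/10000⌋=42802; principal=370055-42802=327253; balance=3267370-327253=2940117
6. interest=⌊2940117·131/10000⌋=38515; principal=370055-38515=331540; balance=2940117-331540=2608577
7. interest=⌊2608577·131/10000⌋=34172; principal=370055-34172=335883; balance=2608577-335883=2272694
8. interest=⌊2272694·131/10000⌋=29772; principal=370055-29772=340283; balance=2272694-340283=1932411
9. interest=⌊1932411·131/10000⌋=25314; principal=370055-25314=344741; balance=1932411-344741=1587670
10. interest=⌊1587670·131/10000⌋=20798; principal=370055-20798=349257; balance=1587670-349257=1238413
11. interest=⌊1238413·131/10000⌋=16223; principal=370055-16223=353832; balance=1238413-353832=884581
12. interest=⌊884581·131/10000⌋=11588; principal=370055-11588=358467; balance=884581-358467=526114
13. interest=⌊526114·131/10000⌋=6892; principal=370055-6892=363163; balance=526114-363163=162951
14. interest=⌊162951·131/10000⌋=2134; principal=min(370055-2134,162951)=162951; balance=162951-162951=0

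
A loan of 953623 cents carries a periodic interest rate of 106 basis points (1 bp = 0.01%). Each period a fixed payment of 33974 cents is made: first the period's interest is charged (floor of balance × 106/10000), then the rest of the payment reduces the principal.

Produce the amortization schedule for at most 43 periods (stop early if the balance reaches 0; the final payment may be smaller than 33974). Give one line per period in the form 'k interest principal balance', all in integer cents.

1 10108 23866 929757
2 9855 24119 905638
3 9599 24375 881263
4 9341 24633 856630
5 9080 24894 831736
6 8816 25158 806578
7 8549 25425 781153
8 8280 25694 755459
9 8007 25967 729492
10 7732 26242 703250
11 7454 26520 676730
12 7173 26801 649929
13 6889 27085 622844
14 6602 27372 595472
15 6312 27662 567810
16 6018 27956 539854
17 5722 28252 511602
18 5422 28552 483050
19 5120 28854 454196
20 4814 29160 425036
21 4505 29469 395567
22 4193 29781 365786
23 3877 30097 335689
24 3558 30416 305273
25 3235 30739 274534
26 2910 31064 243470
27 2580 31394 212076
28 2248 31726 180350
29 1911 32063 148287
30 1571 32403 115884
31 1228 32746 83138
32 881 33093 50045
33 530 33444 16601
34 175 16601 0

1. interest=⌊953623·106/10000⌋=10108; principal=33974-10108=23866; balance=953623-23866=929757
2. interest=⌊929757·106/10000⌋=9855; principal=33974-9855=24119; balance=929757-24119=905638
3. interest=⌊905638·106/10000⌋=9599; principal=33974-9599=24375; balance=905638-24375=881263
4. interest=⌊881263·106/10000⌋=9341; principal=33974-9341=24633; balance=881263-24633=856630
5. interest=⌊856630·106/10000⌋=9080; principal=33974-9080=24894; balance=856630-24894=831736
6. interest=⌊831736·106/10000⌋=8816; principal=33974-8816=25158; balance=831736-25158=806578
7. interest=⌊806578·106/10000⌋=8549; principal=33974-8549=25425; balance=806578-25425=781153
8. interest=⌊781153·106/10000⌋=8280; principal=33974-8280=25694; balance=781153-25694=755459
9. interest=⌊755459·106/10000⌋=8007; principal=33974-8007=25967; balance=755459-25967=729492
10. interest=⌊729492·106/10000⌋=7732; principal=33974-7732=26242; balance=729492-26242=703250
11. interest=⌊703250·106/10000⌋=7454; principal=33974-7454=26520; balance=703250-26520=676730
12. interest=⌊676730·106/10000⌋=7173; principal=33974-7173=26801; balance=676730-26801=649929
13. interest=⌊649929·106/10000⌋=6889; principal=33974-6889=27085; balance=649929-27085=622844
14. interest=⌊622844·106/10000⌋=6602; principal=33974-6602=27372; balance=622844-27372=595472
15. interest=⌊595472·106/10000⌋=6312; principal=33974-6312=27662; balance=595472-27662=567810
16. interest=⌊567810·106/10000⌋=6018; principal=33974-6018=27956; balance=567810-27956=539854
17. interest=⌊539854·106/10000⌋=5722; principal=33974-5722=28252; balance=539854-28252=511602
18. interest=⌊511602·106/10000⌋=5422; principal=33974-5422=28552; balance=511602-28552=483050
19. interest=⌊483050·106/10000⌋=5120; principal=33974-5120=28854; balance=483050-28854=454196
20. interest=⌊454196·106/10000⌋=4814; principal=33974-4814=29160; balance=454196-29160=425036
21. interest=⌊425036·106/10000⌋=4505; principal=33974-4505=29469; balance=425036-29469=395567
22. interest=⌊395567·106/10000⌋=4193; principal=33974-4193=29781; balance=395567-29781=365786
23. interest=⌊365786·106/10000⌋=3877; principal=33974-3877=30097; balance=365786-30097=335689
24. interest=⌊335689·106/10000⌋=3558; principal=33974-3558=30416; balance=335689-30416=305273
25. interest=⌊305273·106/10000⌋=3235; principal=33974-3235=30739; balance=305273-30739=274534
26. interest=⌊274534·106/10000⌋=2910; principal=33974-2910=31064; balance=274534-31064=243470
27. interest=⌊243470·106/10000⌋=2580; principal=33974-2580=31394; balance=243470-31394=212076
28. interest=⌊212076·106/10000⌋=2248; principal=33974-2248=31726; balance=212076-31726=180350
29. interest=⌊180350·106/10000⌋=1911; principal=33974-1911=32063; balance=180350-32063=148287
30. interest=⌊148287·106/10000⌋=1571; principal=33974-1571=32403; balance=148287-32403=115884
31. interest=⌊115884·106/10000⌋=1228; principal=33974-1228=32746; balance=115884-32746=83138
32. interest=⌊83138·106/10000⌋=881; principal=33974-881=33093; balance=83138-33093=50045
33. interest=⌊50045·106/10000⌋=530; principal=33974-530=33444; balance=50045-33444=16601
34. interest=⌊16601·106/10000⌋=175; principal=min(33974-175,16601)=16601; balance=16601-16601=0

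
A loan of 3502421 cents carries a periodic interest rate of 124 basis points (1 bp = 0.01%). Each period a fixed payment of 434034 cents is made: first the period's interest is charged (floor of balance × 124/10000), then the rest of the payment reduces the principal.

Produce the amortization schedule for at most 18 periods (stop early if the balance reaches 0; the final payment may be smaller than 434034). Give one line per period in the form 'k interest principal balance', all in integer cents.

1 43430 390604 3111817
2 38586 395448 2716369
3 33682 400352 2316017
4 28718 405316 1910701
5 23692 410342 1500359
6 18604 415430 1084929
7 13453 420581 664348
8 8237 425797 238551
9 2958 238551 0

1. interest=⌊3502421·124/10000⌋=43430; principal=434034-43430=390604; balance=3502421-390604=3111817
2. interest=⌊3111817·124/10000⌋=38586; principal=434034-38586=395448; balance=3111817-395448=2716369
3. interest=⌊2716369·124/10000⌋=33682; principal=434034-33682=400352; balance=2716369-400352=2316017
4. interest=⌊2316017·124/10000⌋=28718; principal=434034-28718=405316; balance=2316017-405316=1910701
5. interest=⌊1910701·124/10000⌋=23692; principal=434034-23692=410342; balance=1910701-410342=1500359
6. interest=⌊1500359·124/10000⌋=18604; principal=434034-18604=415430; balance=1500359-415430=1084929
7. interest=⌊1084929·124/10000⌋=13453; principal=434034-13453=420581; balance=1084929-420581=664348
8. interest=⌊664348·124/10000⌋=8237; principal=434034-8237=425797; balance=664348-425797=238551
9. interest=⌊238551·124/10000⌋=2958; principal=min(434034-2958,238551)=238551; balance=238551-238551=0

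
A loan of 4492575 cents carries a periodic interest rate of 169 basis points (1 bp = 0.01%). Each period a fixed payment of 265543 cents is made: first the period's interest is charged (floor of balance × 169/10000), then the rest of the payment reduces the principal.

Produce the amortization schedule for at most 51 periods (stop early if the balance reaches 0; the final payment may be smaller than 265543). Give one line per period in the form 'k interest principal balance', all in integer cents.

1 75924 189619 4302956
2 72719 192824 4110132
3 69461 196082 3914050
4 66147 199396 3714654
5 62777 202766 3511888
6 59350 206193 3305695
7 55866 209677 3096018
8 52322 213221 2882797
9 48719 216824 2665973
10 45054 220489 2445484
11 41328 224215 2221269
12 37539 228004 1993265
13 33686 231857 1761408
14 29767 235776 1525632
15 25783 239760 1285872
16 21731 243812 1042060
17 17610 247933 794127
18 13420 252123 542004
19 9159 256384 285620
20 4826 260717 24903
21 420 24903 0

1. interest=⌊4492575·169/10000⌋=75924; principal=265543-75924=189619; balance=4492575-189619=4302956
2. interest=⌊4302956·169/10000⌋=72719; principal=265543-72719=192824; balance=4302956-192824=4110132
3. interest=⌊4110132·169/10000⌋=69461; principal=265543-69461=196082; balance=4110132-196082=3914050
4. interest=⌊3914050·169/10000⌋=66147; principal=265543-66147=199396; balance=3914050-199396=3714654
5. interest=⌊3714654·169/10000⌋=62777; principal=265543-62777=202766; balance=3714654-202766=3511888
6. interest=⌊3511888·169/10000⌋=59350; principal=265543-59350=206193; balance=3511888-206193=3305695
7. interest=⌊3305695·169/10000⌋=55866; principal=265543-55866=209677; balance=3305695-209677=3096018
8. interest=⌊3096018·169/10000⌋=52322; principal=265543-52322=213221; balance=3096018-213221=2882797
9. interest=⌊2882797·169/10000⌋=48719; principal=265543-48719=216824; balance=2882797-216824=2665973
10. interest=⌊2665973·169/10000⌋=45054; principal=265543-45054=220489; balance=2665973-220489=2445484
11. interest=⌊2445484·169/10000⌋=41328; principal=265543-41328=224215; balance=2445484-224215=2221269
12. interest=⌊2221269·169/10000⌋=37539; principal=265543-37539=228004; balance=2221269-228004=1993265
13. interest=⌊1993265·169/10000⌋=33686; principal=265543-33686=231857; balance=1993265-231857=1761408
14. interest=⌊1761408·169/10000⌋=29767; principal=265543-29767=235776; balance=1761408-235776=1525632
15. interest=⌊1525632·169/10000⌋=25783; principal=265543-25783=239760; balance=1525632-239760=1285872
16. interest=⌊1285872·169/10000⌋=21731; principal=265543-21731=243812; balance=1285872-243812=1042060
17. interest=⌊1042060·169/10000⌋=17610; principal=265543-17610=247933; balance=1042060-247933=794127
18. interest=⌊794127·169/10000⌋=13420; principal=265543-13420=252123; balance=794127-252123=542004
19. interest=⌊542004·169/10000⌋=9159; principal=265543-9159=256384; balance=542004-256384=285620
20. interest=⌊285620·169/10000⌋=4826; principal=265543-4826=260717; balance=285620-260717=24903
21. interest=⌊24903·169/10000⌋=420; principal=min(265543-420,24903)=24903; balance=24903-24903=0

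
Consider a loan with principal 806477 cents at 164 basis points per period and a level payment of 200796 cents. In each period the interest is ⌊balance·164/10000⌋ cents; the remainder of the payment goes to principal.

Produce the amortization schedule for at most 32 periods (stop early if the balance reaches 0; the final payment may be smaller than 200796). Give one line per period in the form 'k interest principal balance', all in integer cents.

1. interest=⌊806477·164/10000⌋=13226; principal=200796-13226=187570; balance=806477-187570=618907
2. interest=⌊618907·164/10000⌋=10150; principal=200796-10150=190646; balance=618907-190646=428261
3. interest=⌊428261·164/10000⌋=7023; principal=200796-7023=193773; balance=428261-193773=234488
4. interest=⌊234488·164/10000⌋=3845; principal=200796-3845=196951; balance=234488-196951=37537
5. interest=⌊37537·164/10000⌋=615; principal=min(200796-615,37537)=37537; balance=37537-37537=0

1 13226 187570 618907
2 10150 190646 428261
3 7023 193773 234488
4 3845 196951 37537
5 615 37537 0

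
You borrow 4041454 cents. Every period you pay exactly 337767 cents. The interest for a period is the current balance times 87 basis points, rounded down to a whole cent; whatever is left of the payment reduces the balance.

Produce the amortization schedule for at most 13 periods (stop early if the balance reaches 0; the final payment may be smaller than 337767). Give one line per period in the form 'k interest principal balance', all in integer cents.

1 35160 302607 3738847
2 32527 305240 3433607
3 29872 307895 3125712
4 27193 310574 2815138
5 24491 313276 2501862
6 21766 316001 2185861
7 19016 318751 1867110
8 16243 321524 1545586
9 13446 324321 1221265
10 10625 327142 894123
11 7778 329989 564134
12 4907 332860 231274
13 2012 231274 0

1. interest=⌊4041454·87/10000⌋=35160; principal=337767-35160=302607; balance=4041454-302607=3738847
2. interest=⌊3738847·87/10000⌋=32527; principal=337767-32527=305240; balance=3738847-305240=3433607
3. interest=⌊3433607·87/10000⌋=29872; principal=337767-29872=307895; balance=3433607-307895=3125712
4. interest=⌊3125712·87/10000⌋=27193; principal=337767-27193=310574; balance=3125712-310574=2815138
5. interest=⌊2815138·87/10000⌋=24491; principal=337767-24491=313276; balance=2815138-313276=2501862
6. interest=⌊2501862·87/10000⌋=21766; principal=337767-21766=316001; balance=2501862-316001=2185861
7. interest=⌊2185861·87/10000⌋=19016; principal=337767-19016=318751; balance=2185861-318751=1867110
8. interest=⌊1867110·87/10000⌋=16243; principal=337767-16243=321524; balance=1867110-321524=1545586
9. interest=⌊1545586·87/10000⌋=13446; principal=337767-13446=324321; balance=1545586-324321=1221265
10. interest=⌊1221265·87/10000⌋=10625; principal=337767-10625=327142; balance=1221265-327142=894123
11. interest=⌊894123·87/10000⌋=7778; principal=337767-7778=329989; balance=894123-329989=564134
12. interest=⌊564134·87/10000⌋=4907; principal=337767-4907=332860; balance=564134-332860=231274
13. interest=⌊231274·87/10000⌋=2012; principal=min(337767-2012,231274)=231274; balance=231274-231274=0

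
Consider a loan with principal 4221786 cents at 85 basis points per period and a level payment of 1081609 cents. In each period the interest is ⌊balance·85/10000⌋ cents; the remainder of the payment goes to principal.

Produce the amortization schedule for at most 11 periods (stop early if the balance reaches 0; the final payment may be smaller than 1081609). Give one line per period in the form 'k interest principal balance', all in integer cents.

1 35885 1045724 3176062
2 26996 1054613 2121449
3 18032 1063577 1057872
4 8991 1057872 0

1. interest=⌊4221786·85/10000⌋=35885; principal=1081609-35885=1045724; balance=4221786-1045724=3176062
2. interest=⌊3176062·85/10000⌋=26996; principal=1081609-26996=1054613; balance=3176062-1054613=2121449
3. interest=⌊2121449·85/10000⌋=18032; principal=1081609-18032=1063577; balance=2121449-1063577=1057872
4. interest=⌊1057872·85/10000⌋=8991; principal=min(1081609-8991,1057872)=1057872; balance=1057872-1057872=0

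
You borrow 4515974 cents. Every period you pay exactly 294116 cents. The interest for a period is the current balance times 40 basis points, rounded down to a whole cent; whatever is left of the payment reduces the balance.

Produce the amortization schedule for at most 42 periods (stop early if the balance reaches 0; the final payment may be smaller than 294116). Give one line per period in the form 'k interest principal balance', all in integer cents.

1. interest=⌊4515974·40/10000⌋=18063; principal=294116-18063=276053; balance=4515974-276053=4239921
2. interest=⌊4239921·40/10000⌋=16959; principal=294116-16959=277157; balance=4239921-277157=3962764
3. interest=⌊3962764·40/10000⌋=15851; principal=294116-15851=278265; balance=3962764-278265=3684499
4. interest=⌊3684499·40/10000⌋=14737; principal=294116-14737=279379; balance=3684499-279379=3405120
5. interest=⌊3405120·40/10000⌋=13620; principal=294116-13620=280496; balance=3405120-280496=3124624
6. interest=⌊3124624·40/10000⌋=12498; principal=294116-12498=281618; balance=3124624-281618=2843006
7. interest=⌊2843006·40/10000⌋=11372; principal=294116-11372=282744; balance=2843006-282744=2560262
8. interest=⌊2560262·40/10000⌋=10241; principal=294116-10241=283875; balance=2560262-283875=2276387
9. interest=⌊2276387·40/10000⌋=9105; principal=294116-9105=285011; balance=2276387-285011=1991376
10. interest=⌊1991376·40/10000⌋=7965; principal=294116-7965=286151; balance=1991376-286151=1705225
11. interest=⌊1705225·40/10000⌋=6820; principal=294116-6820=287296; balance=1705225-287296=1417929
12. interest=⌊1417929·40/10000⌋=5671; principal=294116-5671=288445; balance=1417929-288445=1129484
13. interest=⌊1129484·40/10000⌋=4517; principal=294116-4517=289599; balance=1129484-289599=839885
14. interest=⌊839885·40/10000⌋=3359; principal=294116-3359=290757; balance=839885-290757=549128
15. interest=⌊549128·40/10000⌋=2196; principal=294116-2196=291920; balance=549128-291920=257208
16. interest=⌊257208·40/10000⌋=1028; principal=min(294116-1028,257208)=257208; balance=257208-257208=0

1 18063 276053 4239921
2 16959 277157 3962764
3 15851 278265 3684499
4 14737 279379 3405120
5 13620 280496 3124624
6 12498 281618 2843006
7 11372 282744 2560262
8 10241 283875 2276387
9 9105 285011 1991376
10 7965 286151 1705225
11 6820 287296 1417929
12 5671 288445 1129484
13 4517 289599 839885
14 3359 290757 549128
15 2196 291920 257208
16 1028 257208 0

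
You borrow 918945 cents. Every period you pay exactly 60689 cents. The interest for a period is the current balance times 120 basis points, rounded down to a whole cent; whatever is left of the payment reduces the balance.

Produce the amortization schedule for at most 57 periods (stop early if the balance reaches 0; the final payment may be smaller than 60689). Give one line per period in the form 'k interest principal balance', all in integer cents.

1. interest=⌊918945·120/10000⌋=11027; principal=60689-11027=49662; balance=918945-49662=869283
2. interest=⌊869283·120/10000⌋=10431; principal=60689-10431=50258; balance=869283-50258=819025
3. interest=⌊819025·120/10000⌋=9828; principal=60689-9828=50861; balance=819025-50861=768164
4. interest=⌊768164·120/10000⌋=9217; principal=60689-9217=51472; balance=768164-51472=716692
5. interest=⌊716692·120/10000⌋=8600; principal=60689-8600=52089; balance=716692-52089=664603
6. interest=⌊664603·120/10000⌋=7975; principal=60689-7975=52714; balance=664603-52714=611889
7. interest=⌊611889·120/10000⌋=7342; principal=60689-7342=53347; balance=611889-53347=558542
8. interest=⌊558542·120/10000⌋=6702; principal=60689-6702=53987; balance=558542-53987=504555
9. interest=⌊504555·120/10000⌋=6054; principal=60689-6054=54635; balance=504555-54635=449920
10. interest=⌊449920·120/10000⌋=5399; principal=60689-5399=55290; balance=449920-55290=394630
11. interest=⌊394630·120/10000⌋=4735; principal=60689-4735=55954; balance=394630-55954=338676
12. interest=⌊338676·120/10000⌋=4064; principal=60689-4064=56625; balance=338676-56625=282051
13. interest=⌊282051·120/10000⌋=3384; principal=60689-3384=57305; balance=282051-57305=224746
14. interest=⌊224746·120/10000⌋=2696; principal=60689-2696=57993; balance=224746-57993=166753
15. interest=⌊166753·120/10000⌋=2001; principal=60689-2001=58688; balance=166753-58688=108065
16. interest=⌊108065·120/10000⌋=1296; principal=60689-1296=59393; balance=108065-59393=48672
17. interest=⌊48672·120/10000⌋=584; principal=min(60689-584,48672)=48672; balance=48672-48672=0

1 11027 49662 869283
2 10431 50258 819025
3 9828 50861 768164
4 9217 51472 716692
5 8600 52089 664603
6 7975 52714 611889
7 7342 53347 558542
8 6702 53987 504555
9 6054 54635 449920
10 5399 55290 394630
11 4735 55954 338676
12 4064 56625 282051
13 3384 57305 224746
14 2696 57993 166753
15 2001 58688 108065
16 1296 59393 48672
17 584 48672 0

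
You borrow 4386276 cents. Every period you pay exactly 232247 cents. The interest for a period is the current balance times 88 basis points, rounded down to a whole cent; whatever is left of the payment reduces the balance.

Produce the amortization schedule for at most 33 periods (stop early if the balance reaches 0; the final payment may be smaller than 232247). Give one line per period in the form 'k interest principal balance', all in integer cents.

1. interest=⌊4386276·88/10000⌋=38599; principal=232247-38599=193648; balance=4386276-193648=4192628
2. interest=⌊4192628·88/10000⌋=36895; principal=232247-36895=195352; balance=4192628-195352=3997276
3. interest=⌊3997276·88/10000⌋=35176; principal=232247-35176=197071; balance=3997276-197071=3800205
4. interest=⌊3800205·88/10000⌋=33441; principal=232247-33441=198806; balance=3800205-198806=3601399
5. interest=⌊3601399·88/10000⌋=31692; principal=232247-31692=200555; balance=3601399-200555=3400844
6. interest=⌊3400844·88/10000⌋=29927; principal=232247-29927=202320; balance=3400844-202320=3198524
7. interest=⌊3198524·88/10000⌋=28147; principal=232247-28147=204100; balance=3198524-204100=2994424
8. interest=⌊2994424·88/10000⌋=26350; principal=232247-26350=205897; balance=2994424-205897=2788527
9. interest=⌊2788527·88/10000⌋=24539; principal=232247-24539=207708; balance=2788527-207708=2580819
10. interest=⌊2580819·88/10000⌋=22711; principal=232247-22711=209536; balance=2580819-209536=2371283
11. interest=⌊2371283·88/10000⌋=20867; principal=232247-20867=211380; balance=2371283-211380=2159903
12. interest=⌊2159903·88/10000⌋=19007; principal=232247-19007=213240; balance=2159903-213240=1946663
13. interest=⌊1946663·88/10000⌋=17130; principal=232247-17130=215117; balance=1946663-215117=1731546
14. interest=⌊1731546·88/10000⌋=15237; principal=232247-15237=217010; balance=1731546-217010=1514536
15. interest=⌊1514536·88/10000⌋=13327; principal=232247-13327=218920; balance=1514536-218920=1295616
16. interest=⌊1295616·88/10000⌋=11401; principal=232247-11401=220846; balance=1295616-220846=1074770
17. interest=⌊1074770·88/10000⌋=9457; principal=232247-9457=222790; balance=1074770-222790=851980
18. interest=⌊851980·88/10000⌋=7497; principal=232247-7497=224750; balance=851980-224750=627230
19. interest=⌊627230·88/10000⌋=5519; principal=232247-5519=226728; balance=627230-226728=400502
20. interest=⌊400502·88/10000⌋=3524; principal=232247-3524=228723; balance=400502-228723=171779
21. interest=⌊171779·88/10000⌋=1511; principal=min(232247-1511,171779)=171779; balance=171779-171779=0

1 38599 193648 4192628
2 36895 195352 3997276
3 35176 197071 3800205
4 33441 198806 3601399
5 31692 200555 3400844
6 29927 202320 3198524
7 28147 204100 2994424
8 26350 205897 2788527
9 24539 207708 2580819
10 22711 209536 2371283
11 20867 211380 2159903
12 19007 213240 1946663
13 17130 215117 1731546
14 15237 217010 1514536
15 13327 218920 1295616
16 11401 220846 1074770
17 9457 222790 851980
18 7497 224750 627230
19 5519 226728 400502
20 3524 228723 171779
21 1511 171779 0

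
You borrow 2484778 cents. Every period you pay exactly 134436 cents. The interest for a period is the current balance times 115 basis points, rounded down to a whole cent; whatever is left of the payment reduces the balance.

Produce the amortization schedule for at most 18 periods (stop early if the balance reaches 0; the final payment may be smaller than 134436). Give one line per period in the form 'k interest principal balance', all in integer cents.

1 28574 105862 2378916
2 27357 107079 2271837
3 26126 108310 2163527
4 24880 109556 2053971
5 23620 110816 1943155
6 22346 112090 1831065
7 21057 113379 1717686
8 19753 114683 1603003
9 18434 116002 1487001
10 17100 117336 1369665
11 15751 118685 1250980
12 14386 120050 1130930
13 13005 121431 1009499
14 11609 122827 886672
15 10196 124240 762432
16 8767 125669 636763
17 7322 127114 509649
18 5860 128576 381073

1. interest=⌊2484778·115/10000⌋=28574; principal=134436-28574=105862; balance=2484778-105862=2378916
2. interest=⌊2378916·115/10000⌋=27357; principal=134436-27357=107079; balance=2378916-107079=2271837
3. interest=⌊2271837·115/10000⌋=26126; principal=134436-26126=108310; balance=2271837-108310=2163527
4. interest=⌊2163527·115/10000⌋=24880; principal=134436-24880=109556; balance=2163527-109556=2053971
5. interest=⌊2053971·115/10000⌋=23620; principal=134436-23620=110816; balance=2053971-110816=1943155
6. interest=⌊1943155·115/10000⌋=22346; principal=134436-22346=112090; balance=1943155-112090=1831065
7. interest=⌊1831065·115/10000⌋=21057; principal=134436-21057=113379; balance=1831065-113379=1717686
8. interest=⌊1717686·115/10000⌋=19753; principal=134436-19753=114683; balance=1717686-114683=1603003
9. interest=⌊1603003·115/10000⌋=18434; principal=134436-18434=116002; balance=1603003-116002=1487001
10. interest=⌊1487001·115/10000⌋=17100; principal=134436-17100=117336; balance=1487001-117336=1369665
11. interest=⌊1369665·115/10000⌋=15751; principal=134436-15751=118685; balance=1369665-118685=1250980
12. interest=⌊1250980·115/10000⌋=14386; principal=134436-14386=120050; balance=1250980-120050=1130930
13. interest=⌊1130930·115/10000⌋=13005; principal=134436-13005=121431; balance=1130930-121431=1009499
14. interest=⌊1009499·115/10000⌋=11609; principal=134436-11609=122827; balance=1009499-122827=886672
15. interest=⌊886672·115/10000⌋=10196; principal=134436-10196=124240; balance=886672-124240=762432
16. interest=⌊762432·115/10000⌋=8767; principal=134436-8767=125669; balance=762432-125669=636763
17. interest=⌊636763·115/10000⌋=7322; principal=134436-7322=127114; balance=636763-127114=509649
18. interest=⌊509649·115/10000⌋=5860; principal=134436-5860=128576; balance=509649-128576=381073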